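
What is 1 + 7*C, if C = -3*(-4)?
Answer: 85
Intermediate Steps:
C = 12
1 + 7*C = 1 + 7*12 = 1 + 84 = 85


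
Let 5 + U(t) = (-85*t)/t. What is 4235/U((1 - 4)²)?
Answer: -847/18 ≈ -47.056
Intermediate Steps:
U(t) = -90 (U(t) = -5 + (-85*t)/t = -5 - 85 = -90)
4235/U((1 - 4)²) = 4235/(-90) = 4235*(-1/90) = -847/18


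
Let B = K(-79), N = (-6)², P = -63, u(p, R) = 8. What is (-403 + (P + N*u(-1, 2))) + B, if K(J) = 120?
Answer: -58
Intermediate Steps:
N = 36
B = 120
(-403 + (P + N*u(-1, 2))) + B = (-403 + (-63 + 36*8)) + 120 = (-403 + (-63 + 288)) + 120 = (-403 + 225) + 120 = -178 + 120 = -58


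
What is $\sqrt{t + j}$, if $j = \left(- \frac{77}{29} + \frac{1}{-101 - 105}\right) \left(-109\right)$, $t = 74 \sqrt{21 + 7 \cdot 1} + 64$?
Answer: $\frac{\sqrt{12631754170 + 5281924048 \sqrt{7}}}{5974} \approx 27.304$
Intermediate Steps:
$t = 64 + 148 \sqrt{7}$ ($t = 74 \sqrt{21 + 7} + 64 = 74 \sqrt{28} + 64 = 74 \cdot 2 \sqrt{7} + 64 = 148 \sqrt{7} + 64 = 64 + 148 \sqrt{7} \approx 455.57$)
$j = \frac{1732119}{5974}$ ($j = \left(\left(-77\right) \frac{1}{29} + \frac{1}{-206}\right) \left(-109\right) = \left(- \frac{77}{29} - \frac{1}{206}\right) \left(-109\right) = \left(- \frac{15891}{5974}\right) \left(-109\right) = \frac{1732119}{5974} \approx 289.94$)
$\sqrt{t + j} = \sqrt{\left(64 + 148 \sqrt{7}\right) + \frac{1732119}{5974}} = \sqrt{\frac{2114455}{5974} + 148 \sqrt{7}}$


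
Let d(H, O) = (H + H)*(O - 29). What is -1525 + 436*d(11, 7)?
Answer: -212549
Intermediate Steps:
d(H, O) = 2*H*(-29 + O) (d(H, O) = (2*H)*(-29 + O) = 2*H*(-29 + O))
-1525 + 436*d(11, 7) = -1525 + 436*(2*11*(-29 + 7)) = -1525 + 436*(2*11*(-22)) = -1525 + 436*(-484) = -1525 - 211024 = -212549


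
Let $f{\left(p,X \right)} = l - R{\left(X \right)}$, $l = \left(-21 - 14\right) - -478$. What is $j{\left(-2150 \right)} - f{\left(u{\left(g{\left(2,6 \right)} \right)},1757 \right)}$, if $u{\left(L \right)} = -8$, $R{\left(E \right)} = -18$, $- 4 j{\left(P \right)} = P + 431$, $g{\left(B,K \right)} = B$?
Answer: $- \frac{125}{4} \approx -31.25$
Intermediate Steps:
$j{\left(P \right)} = - \frac{431}{4} - \frac{P}{4}$ ($j{\left(P \right)} = - \frac{P + 431}{4} = - \frac{431 + P}{4} = - \frac{431}{4} - \frac{P}{4}$)
$l = 443$ ($l = -35 + 478 = 443$)
$f{\left(p,X \right)} = 461$ ($f{\left(p,X \right)} = 443 - -18 = 443 + 18 = 461$)
$j{\left(-2150 \right)} - f{\left(u{\left(g{\left(2,6 \right)} \right)},1757 \right)} = \left(- \frac{431}{4} - - \frac{1075}{2}\right) - 461 = \left(- \frac{431}{4} + \frac{1075}{2}\right) - 461 = \frac{1719}{4} - 461 = - \frac{125}{4}$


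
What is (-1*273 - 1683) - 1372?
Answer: -3328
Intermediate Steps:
(-1*273 - 1683) - 1372 = (-273 - 1683) - 1372 = -1956 - 1372 = -3328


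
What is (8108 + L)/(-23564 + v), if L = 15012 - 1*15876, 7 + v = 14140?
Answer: -7244/9431 ≈ -0.76811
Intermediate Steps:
v = 14133 (v = -7 + 14140 = 14133)
L = -864 (L = 15012 - 15876 = -864)
(8108 + L)/(-23564 + v) = (8108 - 864)/(-23564 + 14133) = 7244/(-9431) = 7244*(-1/9431) = -7244/9431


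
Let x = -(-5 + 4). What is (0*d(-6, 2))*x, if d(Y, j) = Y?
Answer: 0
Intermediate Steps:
x = 1 (x = -1*(-1) = 1)
(0*d(-6, 2))*x = (0*(-6))*1 = 0*1 = 0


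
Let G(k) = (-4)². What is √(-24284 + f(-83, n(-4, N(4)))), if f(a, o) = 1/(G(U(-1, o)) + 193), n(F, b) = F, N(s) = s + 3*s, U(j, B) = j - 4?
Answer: I*√1060749195/209 ≈ 155.83*I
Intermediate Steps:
U(j, B) = -4 + j
N(s) = 4*s
G(k) = 16
f(a, o) = 1/209 (f(a, o) = 1/(16 + 193) = 1/209)
√(-24284 + f(-83, n(-4, N(4)))) = √(-24284 + 1/209) = √(-5075355/209) = I*√1060749195/209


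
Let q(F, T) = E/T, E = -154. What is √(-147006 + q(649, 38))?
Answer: I*√53070629/19 ≈ 383.42*I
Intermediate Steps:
q(F, T) = -154/T
√(-147006 + q(649, 38)) = √(-147006 - 154/38) = √(-147006 - 154*1/38) = √(-147006 - 77/19) = √(-2793191/19) = I*√53070629/19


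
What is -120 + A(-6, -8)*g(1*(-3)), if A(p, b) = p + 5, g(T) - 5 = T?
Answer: -122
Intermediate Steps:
g(T) = 5 + T
A(p, b) = 5 + p
-120 + A(-6, -8)*g(1*(-3)) = -120 + (5 - 6)*(5 + 1*(-3)) = -120 - (5 - 3) = -120 - 1*2 = -120 - 2 = -122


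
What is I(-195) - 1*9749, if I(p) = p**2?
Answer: 28276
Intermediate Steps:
I(-195) - 1*9749 = (-195)**2 - 1*9749 = 38025 - 9749 = 28276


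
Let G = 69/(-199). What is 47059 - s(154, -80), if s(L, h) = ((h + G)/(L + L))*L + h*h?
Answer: 16198271/398 ≈ 40699.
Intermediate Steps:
G = -69/199 (G = 69*(-1/199) = -69/199 ≈ -0.34673)
s(L, h) = -69/398 + h² + h/2 (s(L, h) = ((h - 69/199)/(L + L))*L + h*h = ((-69/199 + h)/((2*L)))*L + h² = ((-69/199 + h)*(1/(2*L)))*L + h² = ((-69/199 + h)/(2*L))*L + h² = (-69/398 + h/2) + h² = -69/398 + h² + h/2)
47059 - s(154, -80) = 47059 - (-69/398 + (-80)² + (½)*(-80)) = 47059 - (-69/398 + 6400 - 40) = 47059 - 1*2531211/398 = 47059 - 2531211/398 = 16198271/398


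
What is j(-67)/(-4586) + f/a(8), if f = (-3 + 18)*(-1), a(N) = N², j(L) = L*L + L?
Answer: -175899/146752 ≈ -1.1986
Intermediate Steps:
j(L) = L + L² (j(L) = L² + L = L + L²)
f = -15 (f = 15*(-1) = -15)
j(-67)/(-4586) + f/a(8) = -67*(1 - 67)/(-4586) - 15/(8²) = -67*(-66)*(-1/4586) - 15/64 = 4422*(-1/4586) - 15*1/64 = -2211/2293 - 15/64 = -175899/146752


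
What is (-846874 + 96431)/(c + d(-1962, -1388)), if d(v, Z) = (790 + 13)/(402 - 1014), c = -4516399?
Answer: 459271116/2764036991 ≈ 0.16616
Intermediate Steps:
d(v, Z) = -803/612 (d(v, Z) = 803/(-612) = 803*(-1/612) = -803/612)
(-846874 + 96431)/(c + d(-1962, -1388)) = (-846874 + 96431)/(-4516399 - 803/612) = -750443/(-2764036991/612) = -750443*(-612/2764036991) = 459271116/2764036991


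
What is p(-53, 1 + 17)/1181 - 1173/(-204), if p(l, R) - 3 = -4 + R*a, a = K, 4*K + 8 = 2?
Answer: 27051/4724 ≈ 5.7263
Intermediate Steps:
K = -3/2 (K = -2 + (¼)*2 = -2 + ½ = -3/2 ≈ -1.5000)
a = -3/2 ≈ -1.5000
p(l, R) = -1 - 3*R/2 (p(l, R) = 3 + (-4 + R*(-3/2)) = 3 + (-4 - 3*R/2) = -1 - 3*R/2)
p(-53, 1 + 17)/1181 - 1173/(-204) = (-1 - 3*(1 + 17)/2)/1181 - 1173/(-204) = (-1 - 3/2*18)*(1/1181) - 1173*(-1/204) = (-1 - 27)*(1/1181) + 23/4 = -28*1/1181 + 23/4 = -28/1181 + 23/4 = 27051/4724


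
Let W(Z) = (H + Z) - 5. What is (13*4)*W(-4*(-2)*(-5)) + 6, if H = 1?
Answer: -2282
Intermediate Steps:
W(Z) = -4 + Z (W(Z) = (1 + Z) - 5 = -4 + Z)
(13*4)*W(-4*(-2)*(-5)) + 6 = (13*4)*(-4 - 4*(-2)*(-5)) + 6 = 52*(-4 + 8*(-5)) + 6 = 52*(-4 - 40) + 6 = 52*(-44) + 6 = -2288 + 6 = -2282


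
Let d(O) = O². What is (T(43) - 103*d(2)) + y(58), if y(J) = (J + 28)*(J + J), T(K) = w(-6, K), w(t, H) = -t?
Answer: 9570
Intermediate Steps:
T(K) = 6 (T(K) = -1*(-6) = 6)
y(J) = 2*J*(28 + J) (y(J) = (28 + J)*(2*J) = 2*J*(28 + J))
(T(43) - 103*d(2)) + y(58) = (6 - 103*2²) + 2*58*(28 + 58) = (6 - 103*4) + 2*58*86 = (6 - 412) + 9976 = -406 + 9976 = 9570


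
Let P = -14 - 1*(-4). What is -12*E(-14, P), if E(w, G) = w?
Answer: 168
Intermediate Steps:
P = -10 (P = -14 + 4 = -10)
-12*E(-14, P) = -12*(-14) = 168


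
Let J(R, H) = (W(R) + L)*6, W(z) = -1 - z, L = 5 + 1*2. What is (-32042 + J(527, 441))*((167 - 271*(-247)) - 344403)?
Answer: 9752051232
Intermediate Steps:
L = 7 (L = 5 + 2 = 7)
J(R, H) = 36 - 6*R (J(R, H) = ((-1 - R) + 7)*6 = (6 - R)*6 = 36 - 6*R)
(-32042 + J(527, 441))*((167 - 271*(-247)) - 344403) = (-32042 + (36 - 6*527))*((167 - 271*(-247)) - 344403) = (-32042 + (36 - 3162))*((167 + 66937) - 344403) = (-32042 - 3126)*(67104 - 344403) = -35168*(-277299) = 9752051232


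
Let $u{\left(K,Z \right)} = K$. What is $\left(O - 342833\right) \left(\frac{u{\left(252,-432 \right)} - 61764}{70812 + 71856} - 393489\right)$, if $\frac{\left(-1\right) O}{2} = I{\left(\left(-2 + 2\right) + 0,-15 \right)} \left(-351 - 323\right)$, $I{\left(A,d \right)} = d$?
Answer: $\frac{1698433036840891}{11889} \approx 1.4286 \cdot 10^{11}$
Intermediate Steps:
$O = -20220$ ($O = - 2 \left(- 15 \left(-351 - 323\right)\right) = - 2 \left(\left(-15\right) \left(-674\right)\right) = \left(-2\right) 10110 = -20220$)
$\left(O - 342833\right) \left(\frac{u{\left(252,-432 \right)} - 61764}{70812 + 71856} - 393489\right) = \left(-20220 - 342833\right) \left(\frac{252 - 61764}{70812 + 71856} - 393489\right) = - 363053 \left(- \frac{61512}{142668} - 393489\right) = - 363053 \left(\left(-61512\right) \frac{1}{142668} - 393489\right) = - 363053 \left(- \frac{5126}{11889} - 393489\right) = \left(-363053\right) \left(- \frac{4678195847}{11889}\right) = \frac{1698433036840891}{11889}$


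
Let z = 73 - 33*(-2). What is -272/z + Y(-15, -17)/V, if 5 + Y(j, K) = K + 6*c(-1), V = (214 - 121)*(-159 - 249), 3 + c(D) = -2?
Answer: -2578385/1318554 ≈ -1.9555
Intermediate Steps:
c(D) = -5 (c(D) = -3 - 2 = -5)
V = -37944 (V = 93*(-408) = -37944)
Y(j, K) = -35 + K (Y(j, K) = -5 + (K + 6*(-5)) = -5 + (K - 30) = -5 + (-30 + K) = -35 + K)
z = 139 (z = 73 - 1*(-66) = 73 + 66 = 139)
-272/z + Y(-15, -17)/V = -272/139 + (-35 - 17)/(-37944) = -272*1/139 - 52*(-1/37944) = -272/139 + 13/9486 = -2578385/1318554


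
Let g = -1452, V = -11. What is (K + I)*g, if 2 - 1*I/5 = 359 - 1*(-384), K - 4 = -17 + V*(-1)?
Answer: 5382564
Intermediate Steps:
K = -2 (K = 4 + (-17 - 11*(-1)) = 4 + (-17 + 11) = 4 - 6 = -2)
I = -3705 (I = 10 - 5*(359 - 1*(-384)) = 10 - 5*(359 + 384) = 10 - 5*743 = 10 - 3715 = -3705)
(K + I)*g = (-2 - 3705)*(-1452) = -3707*(-1452) = 5382564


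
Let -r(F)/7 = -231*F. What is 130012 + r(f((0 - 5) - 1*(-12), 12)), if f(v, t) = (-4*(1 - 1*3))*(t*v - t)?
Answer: 1061404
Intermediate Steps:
f(v, t) = -8*t + 8*t*v (f(v, t) = (-4*(1 - 3))*(-t + t*v) = (-4*(-2))*(-t + t*v) = 8*(-t + t*v) = -8*t + 8*t*v)
r(F) = 1617*F (r(F) = -(-1617)*F = 1617*F)
130012 + r(f((0 - 5) - 1*(-12), 12)) = 130012 + 1617*(8*12*(-1 + ((0 - 5) - 1*(-12)))) = 130012 + 1617*(8*12*(-1 + (-5 + 12))) = 130012 + 1617*(8*12*(-1 + 7)) = 130012 + 1617*(8*12*6) = 130012 + 1617*576 = 130012 + 931392 = 1061404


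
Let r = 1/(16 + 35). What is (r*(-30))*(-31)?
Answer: 310/17 ≈ 18.235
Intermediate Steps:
r = 1/51 ≈ 0.019608
(r*(-30))*(-31) = ((1/51)*(-30))*(-31) = -10/17*(-31) = 310/17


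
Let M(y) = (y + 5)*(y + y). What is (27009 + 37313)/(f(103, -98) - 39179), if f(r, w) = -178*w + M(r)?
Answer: 64322/513 ≈ 125.38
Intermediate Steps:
M(y) = 2*y*(5 + y) (M(y) = (5 + y)*(2*y) = 2*y*(5 + y))
f(r, w) = -178*w + 2*r*(5 + r)
(27009 + 37313)/(f(103, -98) - 39179) = (27009 + 37313)/((-178*(-98) + 2*103*(5 + 103)) - 39179) = 64322/((17444 + 2*103*108) - 39179) = 64322/((17444 + 22248) - 39179) = 64322/(39692 - 39179) = 64322/513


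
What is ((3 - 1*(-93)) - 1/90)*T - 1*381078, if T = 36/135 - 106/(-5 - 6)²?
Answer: -31129323017/81675 ≈ -3.8114e+5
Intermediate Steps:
T = -1106/1815 (T = 36*(1/135) - 106/((-11)²) = 4/15 - 106/121 = -1106/1815 ≈ -0.60937)
((3 - 1*(-93)) - 1/90)*T - 1*381078 = ((3 - 1*(-93)) - 1/90)*(-1106/1815) - 1*381078 = ((3 + 93) - 1*1/90)*(-1106/1815) - 381078 = (96 - 1/90)*(-1106/1815) - 381078 = (8639/90)*(-1106/1815) - 381078 = -4777367/81675 - 381078 = -31129323017/81675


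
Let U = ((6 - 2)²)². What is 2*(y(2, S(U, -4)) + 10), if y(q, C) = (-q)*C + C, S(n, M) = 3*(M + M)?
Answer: 68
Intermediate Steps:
U = 256 (U = (4²)² = 16² = 256)
S(n, M) = 6*M (S(n, M) = 3*(2*M) = 6*M)
y(q, C) = C - C*q (y(q, C) = -C*q + C = C - C*q)
2*(y(2, S(U, -4)) + 10) = 2*((6*(-4))*(1 - 1*2) + 10) = 2*(-24*(1 - 2) + 10) = 2*(-24*(-1) + 10) = 2*(24 + 10) = 2*34 = 68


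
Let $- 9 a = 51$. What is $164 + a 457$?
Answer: $- \frac{7277}{3} \approx -2425.7$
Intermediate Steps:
$a = - \frac{17}{3}$ ($a = \left(- \frac{1}{9}\right) 51 = - \frac{17}{3} \approx -5.6667$)
$164 + a 457 = 164 - \frac{7769}{3} = - \frac{7277}{3}$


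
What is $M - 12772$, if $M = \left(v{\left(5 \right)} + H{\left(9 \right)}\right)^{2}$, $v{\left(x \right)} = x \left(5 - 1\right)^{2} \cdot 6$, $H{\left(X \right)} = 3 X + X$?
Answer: $253484$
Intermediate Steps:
$H{\left(X \right)} = 4 X$
$v{\left(x \right)} = 96 x$ ($v{\left(x \right)} = x 4^{2} \cdot 6 = x 16 \cdot 6 = 16 x 6 = 96 x$)
$M = 266256$ ($M = \left(96 \cdot 5 + 4 \cdot 9\right)^{2} = \left(480 + 36\right)^{2} = 516^{2} = 266256$)
$M - 12772 = 266256 - 12772 = 253484$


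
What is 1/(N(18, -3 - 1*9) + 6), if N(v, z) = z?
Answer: -⅙ ≈ -0.16667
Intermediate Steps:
1/(N(18, -3 - 1*9) + 6) = 1/((-3 - 1*9) + 6) = 1/((-3 - 9) + 6) = 1/(-12 + 6) = 1/(-6) = -⅙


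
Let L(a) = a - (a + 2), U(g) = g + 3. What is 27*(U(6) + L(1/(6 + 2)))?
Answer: 189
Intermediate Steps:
U(g) = 3 + g
L(a) = -2 (L(a) = a - (2 + a) = a + (-2 - a) = -2)
27*(U(6) + L(1/(6 + 2))) = 27*((3 + 6) - 2) = 27*(9 - 2) = 27*7 = 189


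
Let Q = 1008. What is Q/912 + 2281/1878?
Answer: 82777/35682 ≈ 2.3199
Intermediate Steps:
Q/912 + 2281/1878 = 1008/912 + 2281/1878 = 1008*(1/912) + 2281*(1/1878) = 21/19 + 2281/1878 = 82777/35682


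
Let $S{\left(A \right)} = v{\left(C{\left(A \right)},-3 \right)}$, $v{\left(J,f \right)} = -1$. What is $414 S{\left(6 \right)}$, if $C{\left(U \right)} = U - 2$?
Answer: $-414$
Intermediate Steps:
$C{\left(U \right)} = -2 + U$
$S{\left(A \right)} = -1$
$414 S{\left(6 \right)} = 414 \left(-1\right) = -414$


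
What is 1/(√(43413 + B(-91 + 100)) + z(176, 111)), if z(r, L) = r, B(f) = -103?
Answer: -88/6167 + √43310/12334 ≈ 0.0026034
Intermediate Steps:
1/(√(43413 + B(-91 + 100)) + z(176, 111)) = 1/(√(43413 - 103) + 176) = 1/(√43310 + 176) = 1/(176 + √43310)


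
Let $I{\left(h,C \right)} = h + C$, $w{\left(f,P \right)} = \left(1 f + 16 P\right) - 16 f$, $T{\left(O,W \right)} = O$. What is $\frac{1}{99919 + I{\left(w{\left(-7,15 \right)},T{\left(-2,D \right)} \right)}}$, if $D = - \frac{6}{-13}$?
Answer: $\frac{1}{100262} \approx 9.9739 \cdot 10^{-6}$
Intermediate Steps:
$D = \frac{6}{13}$ ($D = \left(-6\right) \left(- \frac{1}{13}\right) = \frac{6}{13} \approx 0.46154$)
$w{\left(f,P \right)} = - 15 f + 16 P$ ($w{\left(f,P \right)} = \left(f + 16 P\right) - 16 f = - 15 f + 16 P$)
$I{\left(h,C \right)} = C + h$
$\frac{1}{99919 + I{\left(w{\left(-7,15 \right)},T{\left(-2,D \right)} \right)}} = \frac{1}{99919 + \left(-2 + \left(\left(-15\right) \left(-7\right) + 16 \cdot 15\right)\right)} = \frac{1}{99919 + \left(-2 + \left(105 + 240\right)\right)} = \frac{1}{99919 + \left(-2 + 345\right)} = \frac{1}{99919 + 343} = \frac{1}{100262}$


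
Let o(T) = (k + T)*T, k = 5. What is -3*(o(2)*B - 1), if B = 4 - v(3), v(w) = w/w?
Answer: -123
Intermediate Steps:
v(w) = 1
o(T) = T*(5 + T) (o(T) = (5 + T)*T = T*(5 + T))
B = 3 (B = 4 - 1*1 = 4 - 1 = 3)
-3*(o(2)*B - 1) = -3*((2*(5 + 2))*3 - 1) = -3*((2*7)*3 - 1) = -3*(14*3 - 1) = -3*(42 - 1) = -3*41 = -123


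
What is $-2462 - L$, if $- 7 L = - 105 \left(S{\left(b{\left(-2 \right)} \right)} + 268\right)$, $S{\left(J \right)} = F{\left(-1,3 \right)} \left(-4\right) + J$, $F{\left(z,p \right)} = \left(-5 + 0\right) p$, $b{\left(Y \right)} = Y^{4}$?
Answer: $-7622$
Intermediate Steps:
$F{\left(z,p \right)} = - 5 p$
$S{\left(J \right)} = 60 + J$ ($S{\left(J \right)} = \left(-5\right) 3 \left(-4\right) + J = \left(-15\right) \left(-4\right) + J = 60 + J$)
$L = 5160$ ($L = - \frac{\left(-105\right) \left(\left(60 + \left(-2\right)^{4}\right) + 268\right)}{7} = - \frac{\left(-105\right) \left(\left(60 + 16\right) + 268\right)}{7} = - \frac{\left(-105\right) \left(76 + 268\right)}{7} = - \frac{\left(-105\right) 344}{7} = \left(- \frac{1}{7}\right) \left(-36120\right) = 5160$)
$-2462 - L = -2462 - 5160 = -7622$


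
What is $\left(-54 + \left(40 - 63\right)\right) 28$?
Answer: $-2156$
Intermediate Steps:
$\left(-54 + \left(40 - 63\right)\right) 28 = \left(-54 - 23\right) 28 = \left(-77\right) 28 = -2156$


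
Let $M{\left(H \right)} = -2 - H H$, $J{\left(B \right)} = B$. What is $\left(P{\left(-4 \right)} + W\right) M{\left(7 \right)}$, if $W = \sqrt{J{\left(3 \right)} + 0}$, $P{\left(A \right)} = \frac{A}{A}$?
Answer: $-51 - 51 \sqrt{3} \approx -139.33$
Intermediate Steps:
$P{\left(A \right)} = 1$
$W = \sqrt{3}$ ($W = \sqrt{3 + 0} = \sqrt{3} \approx 1.732$)
$M{\left(H \right)} = -2 - H^{2}$
$\left(P{\left(-4 \right)} + W\right) M{\left(7 \right)} = \left(1 + \sqrt{3}\right) \left(-2 - 7^{2}\right) = \left(1 + \sqrt{3}\right) \left(-2 - 49\right) = \left(1 + \sqrt{3}\right) \left(-51\right) = -51 - 51 \sqrt{3}$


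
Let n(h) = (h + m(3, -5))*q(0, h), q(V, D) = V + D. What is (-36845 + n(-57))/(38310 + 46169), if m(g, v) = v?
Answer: -33311/84479 ≈ -0.39431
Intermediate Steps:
q(V, D) = D + V
n(h) = h*(-5 + h) (n(h) = (h - 5)*(h + 0) = (-5 + h)*h = h*(-5 + h))
(-36845 + n(-57))/(38310 + 46169) = (-36845 - 57*(-5 - 57))/(38310 + 46169) = (-36845 - 57*(-62))/84479 = (-36845 + 3534)*(1/84479) = -33311*1/84479 = -33311/84479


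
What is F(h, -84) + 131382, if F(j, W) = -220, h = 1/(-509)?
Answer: 131162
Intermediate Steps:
h = -1/509 ≈ -0.0019646
F(h, -84) + 131382 = -220 + 131382 = 131162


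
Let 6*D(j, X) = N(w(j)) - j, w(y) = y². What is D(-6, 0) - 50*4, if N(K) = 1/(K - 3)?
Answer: -39401/198 ≈ -198.99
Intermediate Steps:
N(K) = 1/(-3 + K)
D(j, X) = -j/6 + 1/(6*(-3 + j²)) (D(j, X) = (1/(-3 + j²) - j)/6 = -j/6 + 1/(6*(-3 + j²)))
D(-6, 0) - 50*4 = (1 - 1*(-6)*(-3 + (-6)²))/(6*(-3 + (-6)²)) - 50*4 = (1 - 1*(-6)*(-3 + 36))/(6*(-3 + 36)) - 200 = (⅙)*(1 - 1*(-6)*33)/33 - 200 = (⅙)*(1/33)*(1 + 198) - 200 = (⅙)*(1/33)*199 - 200 = 199/198 - 200 = -39401/198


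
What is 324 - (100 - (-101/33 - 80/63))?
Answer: 152231/693 ≈ 219.67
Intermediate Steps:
324 - (100 - (-101/33 - 80/63)) = 324 - (100 - 1*(-3001/693)) = 324 - (100 + 3001/693) = 324 - 1*72301/693 = 324 - 72301/693 = 152231/693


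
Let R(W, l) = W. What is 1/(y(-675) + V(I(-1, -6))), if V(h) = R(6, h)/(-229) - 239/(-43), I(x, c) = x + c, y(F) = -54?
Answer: -9847/477265 ≈ -0.020632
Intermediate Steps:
I(x, c) = c + x
V(h) = 54473/9847 (V(h) = 6/(-229) - 239/(-43) = 6*(-1/229) - 239*(-1/43) = -6/229 + 239/43 = 54473/9847)
1/(y(-675) + V(I(-1, -6))) = 1/(-54 + 54473/9847) = 1/(-477265/9847) = -9847/477265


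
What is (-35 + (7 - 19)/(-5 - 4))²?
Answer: 10201/9 ≈ 1133.4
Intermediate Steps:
(-35 + (7 - 19)/(-5 - 4))² = (-35 - 12/(-9))² = (-35 - 12*(-⅑))² = (-35 + 4/3)² = (-101/3)² = 10201/9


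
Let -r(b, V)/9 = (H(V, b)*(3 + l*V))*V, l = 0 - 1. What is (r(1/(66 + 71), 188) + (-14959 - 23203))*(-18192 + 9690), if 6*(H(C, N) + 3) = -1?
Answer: 8751890784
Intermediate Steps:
H(C, N) = -19/6 (H(C, N) = -3 + (⅙)*(-1) = -3 - ⅙ = -19/6)
l = -1
r(b, V) = -9*V*(-19/2 + 19*V/6) (r(b, V) = -9*(-19*(3 - V)/6)*V = -9*(-19/2 + 19*V/6)*V = -9*V*(-19/2 + 19*V/6))
(r(1/(66 + 71), 188) + (-14959 - 23203))*(-18192 + 9690) = ((57/2)*188*(3 - 1*188) + (-14959 - 23203))*(-18192 + 9690) = ((57/2)*188*(3 - 188) - 38162)*(-8502) = ((57/2)*188*(-185) - 38162)*(-8502) = (-991230 - 38162)*(-8502) = -1029392*(-8502) = 8751890784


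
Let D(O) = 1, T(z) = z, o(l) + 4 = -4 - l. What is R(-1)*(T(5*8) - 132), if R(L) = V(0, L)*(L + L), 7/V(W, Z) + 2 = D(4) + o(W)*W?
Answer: -1288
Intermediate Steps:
o(l) = -8 - l (o(l) = -4 + (-4 - l) = -8 - l)
V(W, Z) = 7/(-1 + W*(-8 - W)) (V(W, Z) = 7/(-2 + (1 + (-8 - W)*W)) = 7/(-2 + (1 + W*(-8 - W))) = 7/(-1 + W*(-8 - W)))
R(L) = -14*L (R(L) = (-7/(1 + 0*(8 + 0)))*(L + L) = (-7/(1 + 0*8))*(2*L) = (-7/(1 + 0))*(2*L) = (-7/1)*(2*L) = (-7*1)*(2*L) = -14*L)
R(-1)*(T(5*8) - 132) = (-14*(-1))*(5*8 - 132) = 14*(40 - 132) = 14*(-92) = -1288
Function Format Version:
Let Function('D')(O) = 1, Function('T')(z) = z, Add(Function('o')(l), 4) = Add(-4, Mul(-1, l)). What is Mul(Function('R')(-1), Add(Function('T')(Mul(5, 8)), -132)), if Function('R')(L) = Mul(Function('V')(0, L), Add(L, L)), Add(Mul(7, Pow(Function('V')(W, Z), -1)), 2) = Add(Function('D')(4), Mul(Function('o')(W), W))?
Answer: -1288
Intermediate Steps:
Function('o')(l) = Add(-8, Mul(-1, l)) (Function('o')(l) = Add(-4, Add(-4, Mul(-1, l))) = Add(-8, Mul(-1, l)))
Function('V')(W, Z) = Mul(7, Pow(Add(-1, Mul(W, Add(-8, Mul(-1, W)))), -1)) (Function('V')(W, Z) = Mul(7, Pow(Add(-2, Add(1, Mul(Add(-8, Mul(-1, W)), W))), -1)) = Mul(7, Pow(Add(-2, Add(1, Mul(W, Add(-8, Mul(-1, W))))), -1)) = Mul(7, Pow(Add(-1, Mul(W, Add(-8, Mul(-1, W)))), -1)))
Function('R')(L) = Mul(-14, L) (Function('R')(L) = Mul(Mul(-7, Pow(Add(1, Mul(0, Add(8, 0))), -1)), Add(L, L)) = Mul(Mul(-7, Pow(Add(1, Mul(0, 8)), -1)), Mul(2, L)) = Mul(Mul(-7, Pow(Add(1, 0), -1)), Mul(2, L)) = Mul(Mul(-7, Pow(1, -1)), Mul(2, L)) = Mul(Mul(-7, 1), Mul(2, L)) = Mul(-7, Mul(2, L)) = Mul(-14, L))
Mul(Function('R')(-1), Add(Function('T')(Mul(5, 8)), -132)) = Mul(Mul(-14, -1), Add(Mul(5, 8), -132)) = Mul(14, Add(40, -132)) = Mul(14, -92) = -1288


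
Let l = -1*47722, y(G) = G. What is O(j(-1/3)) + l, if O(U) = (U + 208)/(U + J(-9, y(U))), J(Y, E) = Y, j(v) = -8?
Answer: -811474/17 ≈ -47734.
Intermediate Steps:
l = -47722
O(U) = (208 + U)/(-9 + U) (O(U) = (U + 208)/(U - 9) = (208 + U)/(-9 + U))
O(j(-1/3)) + l = (208 - 8)/(-9 - 8) - 47722 = 200/(-17) - 47722 = -1/17*200 - 47722 = -200/17 - 47722 = -811474/17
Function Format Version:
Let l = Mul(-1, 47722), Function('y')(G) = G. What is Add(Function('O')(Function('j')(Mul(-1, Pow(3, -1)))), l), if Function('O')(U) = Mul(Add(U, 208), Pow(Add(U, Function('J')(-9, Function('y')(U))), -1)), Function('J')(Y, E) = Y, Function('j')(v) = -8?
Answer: Rational(-811474, 17) ≈ -47734.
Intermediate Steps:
l = -47722
Function('O')(U) = Mul(Pow(Add(-9, U), -1), Add(208, U)) (Function('O')(U) = Mul(Add(U, 208), Pow(Add(U, -9), -1)) = Mul(Add(208, U), Pow(Add(-9, U), -1)) = Mul(Pow(Add(-9, U), -1), Add(208, U)))
Add(Function('O')(Function('j')(Mul(-1, Pow(3, -1)))), l) = Add(Mul(Pow(Add(-9, -8), -1), Add(208, -8)), -47722) = Add(Mul(Pow(-17, -1), 200), -47722) = Add(Mul(Rational(-1, 17), 200), -47722) = Add(Rational(-200, 17), -47722) = Rational(-811474, 17)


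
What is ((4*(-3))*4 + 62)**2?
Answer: 196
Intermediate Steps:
((4*(-3))*4 + 62)**2 = (-12*4 + 62)**2 = (-48 + 62)**2 = 14**2 = 196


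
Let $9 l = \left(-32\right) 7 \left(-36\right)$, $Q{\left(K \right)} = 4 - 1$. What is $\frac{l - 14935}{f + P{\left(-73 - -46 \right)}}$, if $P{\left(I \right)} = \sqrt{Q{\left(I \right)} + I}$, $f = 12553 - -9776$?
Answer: $- \frac{104492277}{166194755} + \frac{28078 i \sqrt{6}}{498584265} \approx -0.62873 + 0.00013794 i$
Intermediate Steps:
$Q{\left(K \right)} = 3$ ($Q{\left(K \right)} = 4 - 1 = 3$)
$f = 22329$ ($f = 12553 + 9776 = 22329$)
$l = 896$ ($l = \frac{\left(-32\right) 7 \left(-36\right)}{9} = \frac{\left(-224\right) \left(-36\right)}{9} = \frac{1}{9} \cdot 8064 = 896$)
$P{\left(I \right)} = \sqrt{3 + I}$
$\frac{l - 14935}{f + P{\left(-73 - -46 \right)}} = \frac{896 - 14935}{22329 + \sqrt{3 - 27}} = - \frac{14039}{22329 + \sqrt{3 + \left(-73 + 46\right)}} = - \frac{14039}{22329 + \sqrt{3 - 27}} = - \frac{14039}{22329 + \sqrt{-24}} = - \frac{14039}{22329 + 2 i \sqrt{6}}$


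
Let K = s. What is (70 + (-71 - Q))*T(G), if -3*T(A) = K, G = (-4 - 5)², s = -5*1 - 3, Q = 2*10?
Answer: -56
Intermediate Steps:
Q = 20
s = -8 (s = -5 - 3 = -8)
G = 81 (G = (-9)² = 81)
K = -8
T(A) = 8/3 (T(A) = -⅓*(-8) = 8/3)
(70 + (-71 - Q))*T(G) = (70 + (-71 - 1*20))*(8/3) = (70 + (-71 - 20))*(8/3) = (70 - 91)*(8/3) = -21*8/3 = -56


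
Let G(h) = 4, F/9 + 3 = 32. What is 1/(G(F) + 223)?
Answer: 1/227 ≈ 0.0044053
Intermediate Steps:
F = 261 (F = -27 + 9*32 = -27 + 288 = 261)
1/(G(F) + 223) = 1/(4 + 223) = 1/227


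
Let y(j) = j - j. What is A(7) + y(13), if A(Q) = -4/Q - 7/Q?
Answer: -11/7 ≈ -1.5714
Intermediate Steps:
y(j) = 0
A(Q) = -11/Q
A(7) + y(13) = -11/7 + 0 = -11/7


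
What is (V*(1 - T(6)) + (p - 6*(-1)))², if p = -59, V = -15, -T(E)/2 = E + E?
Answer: 183184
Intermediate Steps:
T(E) = -4*E (T(E) = -2*(E + E) = -4*E)
(V*(1 - T(6)) + (p - 6*(-1)))² = (-15*(1 - (-4)*6) + (-59 - 6*(-1)))² = (-15*(1 - 1*(-24)) + (-59 + 6))² = (-15*(1 + 24) - 53)² = (-15*25 - 53)² = (-375 - 53)² = (-428)² = 183184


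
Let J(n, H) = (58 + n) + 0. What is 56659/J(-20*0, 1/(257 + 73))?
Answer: 56659/58 ≈ 976.88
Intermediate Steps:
J(n, H) = 58 + n
56659/J(-20*0, 1/(257 + 73)) = 56659/(58 - 20*0) = 56659/(58 + 0) = 56659/58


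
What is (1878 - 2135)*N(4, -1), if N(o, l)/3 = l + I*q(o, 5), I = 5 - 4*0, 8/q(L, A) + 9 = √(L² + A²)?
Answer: 7710 + 771*√41 ≈ 12647.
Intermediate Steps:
q(L, A) = 8/(-9 + √(A² + L²)) (q(L, A) = 8/(-9 + √(L² + A²)) = 8/(-9 + √(A² + L²)))
I = 5 (I = 5 + 0 = 5)
N(o, l) = 3*l + 120/(-9 + √(25 + o²)) (N(o, l) = 3*(l + 5*(8/(-9 + √(5² + o²)))) = 3*(l + 5*(8/(-9 + √(25 + o²)))) = 3*(l + 40/(-9 + √(25 + o²))) = 3*l + 120/(-9 + √(25 + o²)))
(1878 - 2135)*N(4, -1) = (1878 - 2135)*(3*(40 - (-9 + √(25 + 4²)))/(-9 + √(25 + 4²))) = -771*(40 - (-9 + √(25 + 16)))/(-9 + √(25 + 16)) = -771*(40 - (-9 + √41))/(-9 + √41) = -771*(40 + (9 - √41))/(-9 + √41) = -771*(49 - √41)/(-9 + √41)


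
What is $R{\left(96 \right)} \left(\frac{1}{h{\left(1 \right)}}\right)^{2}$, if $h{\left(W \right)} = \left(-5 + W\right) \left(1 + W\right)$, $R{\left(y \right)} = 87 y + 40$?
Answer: $\frac{1049}{8} \approx 131.13$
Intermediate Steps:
$R{\left(y \right)} = 40 + 87 y$
$h{\left(W \right)} = \left(1 + W\right) \left(-5 + W\right)$
$R{\left(96 \right)} \left(\frac{1}{h{\left(1 \right)}}\right)^{2} = \left(40 + 87 \cdot 96\right) \left(\frac{1}{-5 + 1^{2} - 4}\right)^{2} = \left(40 + 8352\right) \left(\frac{1}{-5 + 1 - 4}\right)^{2} = 8392 \left(\frac{1}{-8}\right)^{2} = 8392 \left(- \frac{1}{8}\right)^{2} = 8392 \cdot \frac{1}{64} = \frac{1049}{8}$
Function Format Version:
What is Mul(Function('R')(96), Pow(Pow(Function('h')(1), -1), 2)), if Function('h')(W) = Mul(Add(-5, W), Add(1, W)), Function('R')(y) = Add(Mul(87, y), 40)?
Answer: Rational(1049, 8) ≈ 131.13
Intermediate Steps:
Function('R')(y) = Add(40, Mul(87, y))
Function('h')(W) = Mul(Add(1, W), Add(-5, W))
Mul(Function('R')(96), Pow(Pow(Function('h')(1), -1), 2)) = Mul(Add(40, Mul(87, 96)), Pow(Pow(Add(-5, Pow(1, 2), Mul(-4, 1)), -1), 2)) = Mul(Add(40, 8352), Pow(Pow(Add(-5, 1, -4), -1), 2)) = Mul(8392, Pow(Pow(-8, -1), 2)) = Mul(8392, Pow(Rational(-1, 8), 2)) = Mul(8392, Rational(1, 64)) = Rational(1049, 8)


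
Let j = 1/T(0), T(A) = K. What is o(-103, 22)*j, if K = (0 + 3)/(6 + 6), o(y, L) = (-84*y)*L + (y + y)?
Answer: 760552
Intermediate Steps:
o(y, L) = 2*y - 84*L*y (o(y, L) = -84*L*y + 2*y = 2*y - 84*L*y)
K = 1/4 (K = 3/12 = 3*(1/12) = 1/4 ≈ 0.25000)
T(A) = 1/4
j = 4 (j = 1/(1/4) = 4)
o(-103, 22)*j = (2*(-103)*(1 - 42*22))*4 = (2*(-103)*(1 - 924))*4 = (2*(-103)*(-923))*4 = 190138*4 = 760552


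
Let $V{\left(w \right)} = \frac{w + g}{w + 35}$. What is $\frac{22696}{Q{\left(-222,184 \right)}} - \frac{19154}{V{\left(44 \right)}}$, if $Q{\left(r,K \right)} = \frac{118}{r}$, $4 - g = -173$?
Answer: $- \frac{646032370}{13039} \approx -49546.0$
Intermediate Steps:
$g = 177$ ($g = 4 - -173 = 4 + 173 = 177$)
$V{\left(w \right)} = \frac{177 + w}{35 + w}$ ($V{\left(w \right)} = \frac{w + 177}{w + 35} = \frac{177 + w}{35 + w}$)
$\frac{22696}{Q{\left(-222,184 \right)}} - \frac{19154}{V{\left(44 \right)}} = \frac{22696}{118 \frac{1}{-222}} - \frac{19154}{\frac{1}{35 + 44} \left(177 + 44\right)} = \frac{22696}{118 \left(- \frac{1}{222}\right)} - \frac{19154}{\frac{1}{79} \cdot 221} = \frac{22696}{- \frac{59}{111}} - \frac{19154}{\frac{1}{79} \cdot 221} = 22696 \left(- \frac{111}{59}\right) - \frac{19154}{\frac{221}{79}} = - \frac{2519256}{59} - \frac{1513166}{221} = - \frac{646032370}{13039}$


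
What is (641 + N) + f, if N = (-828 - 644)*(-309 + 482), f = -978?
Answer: -254993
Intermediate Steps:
N = -254656 (N = -1472*173 = -254656)
(641 + N) + f = (641 - 254656) - 978 = -254015 - 978 = -254993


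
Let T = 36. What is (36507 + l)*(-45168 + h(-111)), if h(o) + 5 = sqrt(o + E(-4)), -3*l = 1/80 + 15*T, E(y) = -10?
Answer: -393839851867/240 + 95903269*I/240 ≈ -1.641e+9 + 3.996e+5*I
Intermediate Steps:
l = -43201/240 (l = -(1/80 + 15*36)/3 = -(1/80 + 540)/3 = -1/3*43201/80 = -43201/240 ≈ -180.00)
h(o) = -5 + sqrt(-10 + o) (h(o) = -5 + sqrt(o - 10) = -5 + sqrt(-10 + o))
(36507 + l)*(-45168 + h(-111)) = (36507 - 43201/240)*(-45168 + (-5 + sqrt(-10 - 111))) = 8718479*(-45168 + (-5 + sqrt(-121)))/240 = 8718479*(-45168 + (-5 + 11*I))/240 = 8718479*(-45173 + 11*I)/240 = -393839851867/240 + 95903269*I/240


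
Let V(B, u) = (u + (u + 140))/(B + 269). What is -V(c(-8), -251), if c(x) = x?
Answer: 362/261 ≈ 1.3870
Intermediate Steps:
V(B, u) = (140 + 2*u)/(269 + B) (V(B, u) = (u + (140 + u))/(269 + B) = (140 + 2*u)/(269 + B))
-V(c(-8), -251) = -2*(70 - 251)/(269 - 8) = -2*(-181)/261 = -1*(-362/261) = 362/261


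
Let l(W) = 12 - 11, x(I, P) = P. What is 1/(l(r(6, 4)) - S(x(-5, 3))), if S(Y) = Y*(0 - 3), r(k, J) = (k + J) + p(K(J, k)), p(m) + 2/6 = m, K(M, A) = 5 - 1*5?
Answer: ⅒ ≈ 0.10000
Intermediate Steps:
K(M, A) = 0 (K(M, A) = 5 - 5 = 0)
p(m) = -⅓ + m
r(k, J) = -⅓ + J + k (r(k, J) = (k + J) + (-⅓ + 0) = (J + k) - ⅓ = -⅓ + J + k)
S(Y) = -3*Y (S(Y) = Y*(-3) = -3*Y)
l(W) = 1
1/(l(r(6, 4)) - S(x(-5, 3))) = 1/(1 - (-3)*3) = 1/(1 - 1*(-9)) = 1/(1 + 9) = 1/10 = ⅒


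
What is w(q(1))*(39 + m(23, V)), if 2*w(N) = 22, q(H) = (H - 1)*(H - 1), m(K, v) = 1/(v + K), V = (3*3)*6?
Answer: 3004/7 ≈ 429.14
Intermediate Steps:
V = 54 (V = 9*6 = 54)
m(K, v) = 1/(K + v)
q(H) = (-1 + H)**2 (q(H) = (-1 + H)*(-1 + H) = (-1 + H)**2)
w(N) = 11 (w(N) = (1/2)*22 = 11)
w(q(1))*(39 + m(23, V)) = 11*(39 + 1/(23 + 54)) = 11*(39 + 1/77) = 11*(3004/77) = 3004/7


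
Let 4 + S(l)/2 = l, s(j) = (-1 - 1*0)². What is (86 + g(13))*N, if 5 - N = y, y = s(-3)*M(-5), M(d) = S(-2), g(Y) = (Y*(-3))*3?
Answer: -527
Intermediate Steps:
s(j) = 1 (s(j) = (-1 + 0)² = (-1)² = 1)
g(Y) = -9*Y (g(Y) = -3*Y*3 = -9*Y)
S(l) = -8 + 2*l
M(d) = -12 (M(d) = -8 + 2*(-2) = -8 - 4 = -12)
y = -12 (y = 1*(-12) = -12)
N = 17 (N = 5 - 1*(-12) = 5 + 12 = 17)
(86 + g(13))*N = (86 - 9*13)*17 = (86 - 117)*17 = -31*17 = -527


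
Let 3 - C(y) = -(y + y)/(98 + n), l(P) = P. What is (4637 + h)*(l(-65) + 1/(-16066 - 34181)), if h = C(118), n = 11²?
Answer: -3319606254176/11004093 ≈ -3.0167e+5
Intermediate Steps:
n = 121
C(y) = 3 + 2*y/219 (C(y) = 3 - (-1)*(y + y)/(98 + 121) = 3 - (-1)*(2*y)/219 = 3 - (-1)*(2*y)*(1/219) = 3 - (-1)*2*y/219 = 3 - (-2)*y/219 = 3 + 2*y/219)
h = 893/219 (h = 3 + (2/219)*118 = 3 + 236/219 = 893/219 ≈ 4.0776)
(4637 + h)*(l(-65) + 1/(-16066 - 34181)) = (4637 + 893/219)*(-65 + 1/(-16066 - 34181)) = 1016396*(-65 + 1/(-50247))/219 = 1016396*(-65 - 1/50247)/219 = (1016396/219)*(-3266056/50247) = -3319606254176/11004093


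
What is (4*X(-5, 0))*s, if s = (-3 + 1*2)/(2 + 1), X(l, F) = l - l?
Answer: 0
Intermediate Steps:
X(l, F) = 0
s = -1/3 (s = (-3 + 2)/3 = -1*1/3 = -1/3 ≈ -0.33333)
(4*X(-5, 0))*s = (4*0)*(-1/3) = 0*(-1/3) = 0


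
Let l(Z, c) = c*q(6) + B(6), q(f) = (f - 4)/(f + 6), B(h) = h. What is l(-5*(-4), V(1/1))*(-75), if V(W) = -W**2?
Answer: -875/2 ≈ -437.50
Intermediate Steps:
q(f) = (-4 + f)/(6 + f)
l(Z, c) = 6 + c/6 (l(Z, c) = c*((-4 + 6)/(6 + 6)) + 6 = c*(2/12) + 6 = c*((1/12)*2) + 6 = c*(1/6) + 6 = c/6 + 6 = 6 + c/6)
l(-5*(-4), V(1/1))*(-75) = (6 + (-(1/1)**2)/6)*(-75) = (6 + (-(1*1)**2)/6)*(-75) = (6 + (-1*1**2)/6)*(-75) = (6 + (-1*1)/6)*(-75) = (6 + (1/6)*(-1))*(-75) = (6 - 1/6)*(-75) = (35/6)*(-75) = -875/2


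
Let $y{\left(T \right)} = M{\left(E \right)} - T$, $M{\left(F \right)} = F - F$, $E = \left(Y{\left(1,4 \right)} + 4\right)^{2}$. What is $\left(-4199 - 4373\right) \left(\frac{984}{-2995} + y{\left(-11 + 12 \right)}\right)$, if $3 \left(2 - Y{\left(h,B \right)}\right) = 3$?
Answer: $\frac{34107988}{2995} \approx 11388.0$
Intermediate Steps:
$Y{\left(h,B \right)} = 1$ ($Y{\left(h,B \right)} = 2 - 1 = 1$)
$E = 25$ ($E = \left(1 + 4\right)^{2} = 5^{2} = 25$)
$M{\left(F \right)} = 0$
$y{\left(T \right)} = - T$ ($y{\left(T \right)} = 0 - T = - T$)
$\left(-4199 - 4373\right) \left(\frac{984}{-2995} + y{\left(-11 + 12 \right)}\right) = \left(-4199 - 4373\right) \left(\frac{984}{-2995} - \left(-11 + 12\right)\right) = - 8572 \left(984 \left(- \frac{1}{2995}\right) - 1\right) = - 8572 \left(- \frac{984}{2995} - 1\right) = \left(-8572\right) \left(- \frac{3979}{2995}\right) = \frac{34107988}{2995}$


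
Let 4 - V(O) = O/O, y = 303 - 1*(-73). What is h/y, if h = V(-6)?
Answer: 3/376 ≈ 0.0079787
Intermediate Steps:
y = 376 (y = 303 + 73 = 376)
V(O) = 3 (V(O) = 4 - O/O = 4 - 1*1 = 4 - 1 = 3)
h = 3
h/y = 3/376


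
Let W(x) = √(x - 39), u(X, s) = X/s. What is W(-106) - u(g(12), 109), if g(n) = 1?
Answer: -1/109 + I*√145 ≈ -0.0091743 + 12.042*I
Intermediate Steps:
W(x) = √(-39 + x)
W(-106) - u(g(12), 109) = √(-39 - 106) - 1/109 = √(-145) - 1/109 = I*√145 - 1*1/109 = I*√145 - 1/109 = -1/109 + I*√145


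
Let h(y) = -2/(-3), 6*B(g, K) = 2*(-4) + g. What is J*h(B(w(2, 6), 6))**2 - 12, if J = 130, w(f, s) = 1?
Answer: 412/9 ≈ 45.778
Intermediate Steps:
B(g, K) = -4/3 + g/6 (B(g, K) = (2*(-4) + g)/6 = (-8 + g)/6 = -4/3 + g/6)
h(y) = 2/3 (h(y) = -2*(-1/3) = 2/3)
J*h(B(w(2, 6), 6))**2 - 12 = 130*(2/3)**2 - 12 = 130*(4/9) - 12 = 520/9 - 12 = 412/9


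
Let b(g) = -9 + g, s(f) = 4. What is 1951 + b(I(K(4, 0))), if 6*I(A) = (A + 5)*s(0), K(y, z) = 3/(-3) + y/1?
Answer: 5842/3 ≈ 1947.3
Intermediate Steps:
K(y, z) = -1 + y (K(y, z) = 3*(-⅓) + y*1 = -1 + y)
I(A) = 10/3 + 2*A/3 (I(A) = ((A + 5)*4)/6 = ((5 + A)*4)/6 = (20 + 4*A)/6 = 10/3 + 2*A/3)
1951 + b(I(K(4, 0))) = 1951 + (-9 + (10/3 + 2*(-1 + 4)/3)) = 1951 + (-9 + (10/3 + (⅔)*3)) = 1951 + (-9 + (10/3 + 2)) = 1951 + (-9 + 16/3) = 1951 - 11/3 = 5842/3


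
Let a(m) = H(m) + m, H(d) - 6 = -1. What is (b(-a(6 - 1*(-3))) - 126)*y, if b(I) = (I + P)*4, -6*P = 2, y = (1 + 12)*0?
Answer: 0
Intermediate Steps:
H(d) = 5 (H(d) = 6 - 1 = 5)
y = 0 (y = 13*0 = 0)
P = -1/3 (P = -1/6*2 = -1/3 ≈ -0.33333)
a(m) = 5 + m
b(I) = -4/3 + 4*I (b(I) = (I - 1/3)*4 = (-1/3 + I)*4 = -4/3 + 4*I)
(b(-a(6 - 1*(-3))) - 126)*y = ((-4/3 + 4*(-(5 + (6 - 1*(-3))))) - 126)*0 = ((-4/3 + 4*(-(5 + (6 + 3)))) - 126)*0 = ((-4/3 + 4*(-(5 + 9))) - 126)*0 = ((-4/3 + 4*(-1*14)) - 126)*0 = ((-4/3 + 4*(-14)) - 126)*0 = ((-4/3 - 56) - 126)*0 = (-172/3 - 126)*0 = -550/3*0 = 0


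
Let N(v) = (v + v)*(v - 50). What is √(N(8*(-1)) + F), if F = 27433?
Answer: √28361 ≈ 168.41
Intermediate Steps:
N(v) = 2*v*(-50 + v) (N(v) = (2*v)*(-50 + v) = 2*v*(-50 + v))
√(N(8*(-1)) + F) = √(2*(8*(-1))*(-50 + 8*(-1)) + 27433) = √(2*(-8)*(-50 - 8) + 27433) = √(2*(-8)*(-58) + 27433) = √(928 + 27433) = √28361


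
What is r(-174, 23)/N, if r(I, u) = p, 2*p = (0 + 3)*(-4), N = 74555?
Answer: -6/74555 ≈ -8.0477e-5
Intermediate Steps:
p = -6 (p = ((0 + 3)*(-4))/2 = (3*(-4))/2 = (1/2)*(-12) = -6)
r(I, u) = -6
r(-174, 23)/N = -6/74555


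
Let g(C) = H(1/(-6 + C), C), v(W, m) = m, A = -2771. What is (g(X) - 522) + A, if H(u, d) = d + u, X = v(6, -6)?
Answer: -39589/12 ≈ -3299.1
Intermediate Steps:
X = -6
g(C) = C + 1/(-6 + C)
(g(X) - 522) + A = ((1 - 6*(-6 - 6))/(-6 - 6) - 522) - 2771 = ((1 - 6*(-12))/(-12) - 522) - 2771 = (-(1 + 72)/12 - 522) - 2771 = (-1/12*73 - 522) - 2771 = (-73/12 - 522) - 2771 = -6337/12 - 2771 = -39589/12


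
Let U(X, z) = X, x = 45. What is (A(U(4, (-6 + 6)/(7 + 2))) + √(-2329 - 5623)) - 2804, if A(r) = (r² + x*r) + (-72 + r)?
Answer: -2676 + 4*I*√497 ≈ -2676.0 + 89.174*I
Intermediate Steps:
A(r) = -72 + r² + 46*r (A(r) = (r² + 45*r) + (-72 + r) = -72 + r² + 46*r)
(A(U(4, (-6 + 6)/(7 + 2))) + √(-2329 - 5623)) - 2804 = ((-72 + 4² + 46*4) + √(-2329 - 5623)) - 2804 = ((-72 + 16 + 184) + √(-7952)) - 2804 = (128 + 4*I*√497) - 2804 = -2676 + 4*I*√497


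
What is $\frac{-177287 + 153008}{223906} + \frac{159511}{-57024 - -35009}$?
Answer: $- \frac{2132351303}{289958270} \approx -7.354$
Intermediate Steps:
$\frac{-177287 + 153008}{223906} + \frac{159511}{-57024 - -35009} = \left(-24279\right) \frac{1}{223906} + \frac{159511}{-57024 + 35009} = - \frac{24279}{223906} + \frac{159511}{-22015} = - \frac{24279}{223906} + 159511 \left(- \frac{1}{22015}\right) = - \frac{24279}{223906} - \frac{9383}{1295} = - \frac{2132351303}{289958270}$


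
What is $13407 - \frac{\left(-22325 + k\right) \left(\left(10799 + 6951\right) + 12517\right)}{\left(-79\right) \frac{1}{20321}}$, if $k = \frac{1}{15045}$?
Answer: $- \frac{1167144992492979}{6715} \approx -1.7381 \cdot 10^{11}$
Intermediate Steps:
$k = \frac{1}{15045} \approx 6.6467 \cdot 10^{-5}$
$13407 - \frac{\left(-22325 + k\right) \left(\left(10799 + 6951\right) + 12517\right)}{\left(-79\right) \frac{1}{20321}} = 13407 - \frac{\left(-22325 + \frac{1}{15045}\right) \left(\left(10799 + 6951\right) + 12517\right)}{\left(-79\right) \frac{1}{20321}} = 13407 - \frac{\left(- \frac{335879624}{15045}\right) \left(17750 + 12517\right)}{\left(-79\right) \frac{1}{20321}} = 13407 - \frac{\left(- \frac{335879624}{15045}\right) 30267}{- \frac{79}{20321}} = 13407 - \left(- \frac{57435415704}{85}\right) \left(- \frac{20321}{79}\right) = 13407 - \frac{1167145082520984}{6715} = - \frac{1167144992492979}{6715}$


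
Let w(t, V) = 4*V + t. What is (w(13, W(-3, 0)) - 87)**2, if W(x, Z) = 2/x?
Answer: 52900/9 ≈ 5877.8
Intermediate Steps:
w(t, V) = t + 4*V
(w(13, W(-3, 0)) - 87)**2 = ((13 + 4*(2/(-3))) - 87)**2 = ((13 + 4*(2*(-1/3))) - 87)**2 = ((13 + 4*(-2/3)) - 87)**2 = ((13 - 8/3) - 87)**2 = (31/3 - 87)**2 = (-230/3)**2 = 52900/9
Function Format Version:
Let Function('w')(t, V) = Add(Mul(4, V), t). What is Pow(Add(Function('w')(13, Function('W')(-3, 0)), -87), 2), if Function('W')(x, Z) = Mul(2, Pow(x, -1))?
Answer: Rational(52900, 9) ≈ 5877.8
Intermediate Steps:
Function('w')(t, V) = Add(t, Mul(4, V))
Pow(Add(Function('w')(13, Function('W')(-3, 0)), -87), 2) = Pow(Add(Add(13, Mul(4, Mul(2, Pow(-3, -1)))), -87), 2) = Pow(Add(Add(13, Mul(4, Mul(2, Rational(-1, 3)))), -87), 2) = Pow(Add(Add(13, Mul(4, Rational(-2, 3))), -87), 2) = Pow(Add(Add(13, Rational(-8, 3)), -87), 2) = Pow(Add(Rational(31, 3), -87), 2) = Pow(Rational(-230, 3), 2) = Rational(52900, 9)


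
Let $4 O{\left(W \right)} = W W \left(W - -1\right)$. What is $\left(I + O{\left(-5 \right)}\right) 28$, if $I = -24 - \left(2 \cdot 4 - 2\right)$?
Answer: $-1540$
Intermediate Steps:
$I = -30$ ($I = -24 - \left(8 - 2\right) = -24 - 6 = -30$)
$O{\left(W \right)} = \frac{W^{2} \left(1 + W\right)}{4}$ ($O{\left(W \right)} = \frac{W W \left(W - -1\right)}{4} = \frac{W^{2} \left(W + 1\right)}{4} = \frac{W^{2} \left(1 + W\right)}{4}$)
$\left(I + O{\left(-5 \right)}\right) 28 = \left(-30 + \frac{\left(-5\right)^{2} \left(1 - 5\right)}{4}\right) 28 = \left(-30 + \frac{1}{4} \cdot 25 \left(-4\right)\right) 28 = \left(-30 - 25\right) 28 = \left(-55\right) 28 = -1540$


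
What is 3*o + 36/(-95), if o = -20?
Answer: -5736/95 ≈ -60.379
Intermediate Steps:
3*o + 36/(-95) = 3*(-20) + 36/(-95) = -60 + 36*(-1/95) = -60 - 36/95 = -5736/95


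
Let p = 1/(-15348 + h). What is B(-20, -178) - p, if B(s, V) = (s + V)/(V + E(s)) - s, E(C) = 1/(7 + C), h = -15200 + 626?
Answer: 1462410143/69269430 ≈ 21.112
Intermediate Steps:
h = -14574
B(s, V) = -s + (V + s)/(V + 1/(7 + s)) (B(s, V) = (s + V)/(V + 1/(7 + s)) - s = (V + s)/(V + 1/(7 + s)) - s = -s + (V + s)/(V + 1/(7 + s)))
p = -1/29922 (p = 1/(-15348 - 14574) = 1/(-29922) = -1/29922 ≈ -3.3420e-5)
B(-20, -178) - p = (-1*(-20) - (7 - 20)*(-1*(-178) - 1*(-20) - 178*(-20)))/(1 - 178*(7 - 20)) - 1*(-1/29922) = (20 - 1*(-13)*(178 + 20 + 3560))/(1 - 178*(-13)) + 1/29922 = (20 - 1*(-13)*3758)/(1 + 2314) + 1/29922 = (20 + 48854)/2315 + 1/29922 = (1/2315)*48874 + 1/29922 = 48874/2315 + 1/29922 = 1462410143/69269430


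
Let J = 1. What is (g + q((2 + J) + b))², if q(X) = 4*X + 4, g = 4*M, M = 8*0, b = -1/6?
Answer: 2116/9 ≈ 235.11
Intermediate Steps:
b = -⅙ (b = -1*⅙ = -⅙ ≈ -0.16667)
M = 0
g = 0 (g = 4*0 = 0)
q(X) = 4 + 4*X
(g + q((2 + J) + b))² = (0 + (4 + 4*((2 + 1) - ⅙)))² = (0 + (4 + 4*(3 - ⅙)))² = (0 + (4 + 4*(17/6)))² = (0 + (4 + 34/3))² = (0 + 46/3)² = (46/3)² = 2116/9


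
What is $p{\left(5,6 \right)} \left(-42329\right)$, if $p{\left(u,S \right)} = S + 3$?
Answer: $-380961$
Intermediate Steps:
$p{\left(u,S \right)} = 3 + S$
$p{\left(5,6 \right)} \left(-42329\right) = \left(3 + 6\right) \left(-42329\right) = 9 \left(-42329\right) = -380961$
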